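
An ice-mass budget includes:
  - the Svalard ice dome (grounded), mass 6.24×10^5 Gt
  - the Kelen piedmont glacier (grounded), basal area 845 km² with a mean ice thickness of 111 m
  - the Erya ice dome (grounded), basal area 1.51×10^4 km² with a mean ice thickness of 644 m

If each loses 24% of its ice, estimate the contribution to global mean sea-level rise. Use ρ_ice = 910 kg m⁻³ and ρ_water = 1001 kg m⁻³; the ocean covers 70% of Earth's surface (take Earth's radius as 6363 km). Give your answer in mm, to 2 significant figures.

Svalard: 0.24 × 6.24×10^5 Gt = 1.498×10^17 kg; dividing by ρ_w = 1001 kg m⁻³ gives 1.496×10^14 m³ of water.
Kelen: ice volume = 845 km² × 111 m = 93.80 km³; 0.24 × 93.80 × (910/1001) = 20.46 km³ of water.
Erya: ice volume = 1.51×10^4 km² × 644 m = 9724 km³; 0.24 × 9724 × (910/1001) = 2122 km³ of water.
Total added water ≈ 1.518×10^14 m³ over 3.56×10^14 m² → Δh = 0.426 m = 430 mm.

≈ 430 mm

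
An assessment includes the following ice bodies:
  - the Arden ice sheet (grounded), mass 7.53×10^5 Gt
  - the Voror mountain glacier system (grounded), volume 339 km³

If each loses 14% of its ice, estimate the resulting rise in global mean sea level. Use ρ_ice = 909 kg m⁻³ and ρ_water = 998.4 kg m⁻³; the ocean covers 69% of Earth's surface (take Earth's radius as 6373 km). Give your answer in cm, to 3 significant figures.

Arden: 0.14 × 7.53×10^5 Gt = 1.054×10^17 kg; dividing by ρ_w = 998.4 kg m⁻³ gives 1.056×10^14 m³ of water.
Voror: 0.14 × 339 km³ × (909/998.4) = 43.21 km³ of water.
Total added water ≈ 1.056×10^14 m³ over 3.52×10^14 m² → Δh = 0.300 m = 30.0 cm.

≈ 30.0 cm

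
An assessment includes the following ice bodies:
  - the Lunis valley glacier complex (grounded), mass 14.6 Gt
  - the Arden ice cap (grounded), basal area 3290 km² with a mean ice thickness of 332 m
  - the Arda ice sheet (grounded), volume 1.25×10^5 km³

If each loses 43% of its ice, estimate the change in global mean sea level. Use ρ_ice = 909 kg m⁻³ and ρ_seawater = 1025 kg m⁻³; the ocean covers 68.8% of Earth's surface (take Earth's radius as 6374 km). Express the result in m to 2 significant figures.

Lunis: 0.43 × 14.6 Gt = 6.278×10^12 kg; dividing by ρ_w = 1025 kg m⁻³ gives 6.125×10^9 m³ of water.
Arden: ice volume = 3290 km² × 332 m = 1092 km³; 0.43 × 1092 × (909/1025) = 416.5 km³ of water.
Arda: 0.43 × 1.25×10^5 km³ × (909/1025) = 4.767×10^4 km³ of water.
Total added water ≈ 4.809×10^13 m³ over 3.51×10^14 m² → Δh = 0.137 m.

≈ 0.14 m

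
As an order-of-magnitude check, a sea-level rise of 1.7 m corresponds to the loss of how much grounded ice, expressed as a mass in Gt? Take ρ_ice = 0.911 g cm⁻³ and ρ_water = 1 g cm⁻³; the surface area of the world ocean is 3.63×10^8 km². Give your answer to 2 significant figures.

≈ 6.2×10^5 Gt

Required water volume = Δh × A = 1.7 m × 3.63×10^14 m² = 6.171×10^14 m³.
ρ_w = 1 g cm⁻³ = 1000 kg m⁻³, so the mass of water = 6.171×10^14 m³ × 1000 kg m⁻³ = 6.171×10^17 kg = 6.2×10^5 Gt (and the same mass of ice, by conservation).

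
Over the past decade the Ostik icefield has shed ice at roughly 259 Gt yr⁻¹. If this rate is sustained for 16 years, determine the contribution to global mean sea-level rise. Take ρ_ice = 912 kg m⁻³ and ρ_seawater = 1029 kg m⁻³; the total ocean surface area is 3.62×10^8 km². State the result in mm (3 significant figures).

Total mass lost = 259 Gt/yr × 16 yr = 4144 Gt = 4.144×10^15 kg.
ρ_w = 1029 kg m⁻³, so water volume = 4.144×10^15 / 1029 = 4.027×10^12 m³.
Δh = 4.027×10^12 / 3.62×10^14 = 0.0111 m = 11.1 mm.

≈ 11.1 mm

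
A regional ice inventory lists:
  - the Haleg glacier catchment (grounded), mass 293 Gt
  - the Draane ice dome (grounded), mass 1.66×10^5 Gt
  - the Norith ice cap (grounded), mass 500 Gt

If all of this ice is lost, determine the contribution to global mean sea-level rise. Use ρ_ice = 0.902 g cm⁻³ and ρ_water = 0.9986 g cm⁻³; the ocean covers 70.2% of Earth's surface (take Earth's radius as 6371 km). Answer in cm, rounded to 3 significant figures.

≈ 46.6 cm

Haleg: 293 Gt = 2.930×10^14 kg; dividing by ρ_w = 0.9986 g cm⁻³ = 998.6 kg m⁻³ gives 2.934×10^11 m³ of water.
Draane: 1.66×10^5 Gt = 1.660×10^17 kg; dividing by ρ_w = 998.6 kg m⁻³ gives 1.662×10^14 m³ of water.
Norith: 500 Gt = 5.000×10^14 kg; dividing by ρ_w = 998.6 kg m⁻³ gives 5.007×10^11 m³ of water.
Total added water ≈ 1.670×10^14 m³ over 3.58×10^14 m² → Δh = 0.466 m = 46.6 cm.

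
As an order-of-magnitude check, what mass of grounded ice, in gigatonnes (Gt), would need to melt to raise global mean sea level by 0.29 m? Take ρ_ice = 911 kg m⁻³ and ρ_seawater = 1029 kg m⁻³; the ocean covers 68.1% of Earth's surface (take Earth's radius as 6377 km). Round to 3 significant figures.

Required water volume = Δh × A = 0.29 m × 3.48×10^14 m² = 1.009×10^14 m³.
ρ_w = 1029 kg m⁻³, so the mass of water = 1.009×10^14 m³ × 1029 kg m⁻³ = 1.038×10^17 kg = 1.04×10^5 Gt (and the same mass of ice, by conservation).

≈ 1.04×10^5 Gt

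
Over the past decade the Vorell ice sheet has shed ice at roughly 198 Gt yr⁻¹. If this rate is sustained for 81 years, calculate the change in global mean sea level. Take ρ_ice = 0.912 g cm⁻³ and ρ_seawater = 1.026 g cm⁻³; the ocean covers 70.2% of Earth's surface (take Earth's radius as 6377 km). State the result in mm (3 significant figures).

Total mass lost = 198 Gt/yr × 81 yr = 1.604×10^4 Gt = 1.604×10^16 kg.
ρ_w = 1.026 g cm⁻³ = 1026 kg m⁻³, so water volume = 1.604×10^16 / 1026 = 1.563×10^13 m³.
Δh = 1.563×10^13 / 3.59×10^14 = 0.0436 m = 43.6 mm.

≈ 43.6 mm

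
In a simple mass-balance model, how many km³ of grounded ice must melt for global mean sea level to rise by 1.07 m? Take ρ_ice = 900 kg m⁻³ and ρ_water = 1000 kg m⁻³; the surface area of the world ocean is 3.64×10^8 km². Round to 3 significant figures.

Required water volume = Δh × A = 1.07 m × 3.64×10^14 m² = 3.895×10^14 m³ = 3.895×10^5 km³.
Ice volume = water volume × ρ_w/ρ_ice = 3.895×10^5 × 1000/900 = 4.33×10^5 km³.

≈ 4.33×10^5 km³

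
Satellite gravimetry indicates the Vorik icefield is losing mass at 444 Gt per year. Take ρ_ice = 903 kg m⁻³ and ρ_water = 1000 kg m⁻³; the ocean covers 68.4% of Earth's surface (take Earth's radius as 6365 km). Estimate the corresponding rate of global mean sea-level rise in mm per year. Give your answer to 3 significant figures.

ρ_w = 1000 kg m⁻³. Annual water volume added = 444 Gt / ρ_w = 4.440×10^14 kg / 1000 kg m⁻³ = 4.440×10^11 m³.
Δh per year = 4.440×10^11 / 3.48×10^14 = 1.28×10^-3 m = 1.28 mm.

≈ 1.28 mm/yr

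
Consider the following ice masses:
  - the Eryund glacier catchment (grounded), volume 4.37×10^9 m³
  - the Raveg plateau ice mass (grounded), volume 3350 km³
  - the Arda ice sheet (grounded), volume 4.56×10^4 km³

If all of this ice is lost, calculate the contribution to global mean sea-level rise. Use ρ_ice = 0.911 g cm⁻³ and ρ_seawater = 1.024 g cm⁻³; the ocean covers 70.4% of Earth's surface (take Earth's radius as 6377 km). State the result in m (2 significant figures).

Eryund: 4.37×10^9 m³ × (911/1024) = 3.888×10^9 m³ of water.
Raveg: 3350 km³ × (911/1024) = 2980 km³ of water.
Arda: 4.56×10^4 km³ × (911/1024) = 4.057×10^4 km³ of water.
Total added water ≈ 4.355×10^13 m³ over 3.60×10^14 m² → Δh = 0.121 m.

≈ 0.12 m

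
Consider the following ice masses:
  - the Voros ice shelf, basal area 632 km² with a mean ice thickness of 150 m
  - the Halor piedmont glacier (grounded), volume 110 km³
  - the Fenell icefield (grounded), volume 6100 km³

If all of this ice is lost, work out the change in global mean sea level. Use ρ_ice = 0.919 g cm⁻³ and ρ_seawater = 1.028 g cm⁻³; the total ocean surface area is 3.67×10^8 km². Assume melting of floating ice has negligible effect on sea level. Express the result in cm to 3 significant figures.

≈ 1.51 cm

The Voros ice shelf is floating and already displaces its own weight of water, so its melt adds essentially nothing to sea level.
Halor: 110 km³ × (919/1028) = 98.34 km³ of water.
Fenell: 6100 km³ × (919/1028) = 5453 km³ of water.
Total added water ≈ 5.552×10^12 m³ over 3.67×10^14 m² → Δh = 0.0151 m = 1.51 cm.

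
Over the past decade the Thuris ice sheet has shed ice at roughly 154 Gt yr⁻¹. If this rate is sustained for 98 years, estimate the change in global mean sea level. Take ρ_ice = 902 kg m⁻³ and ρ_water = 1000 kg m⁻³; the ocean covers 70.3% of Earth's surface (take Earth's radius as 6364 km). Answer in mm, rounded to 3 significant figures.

Total mass lost = 154 Gt/yr × 98 yr = 1.509×10^4 Gt = 1.509×10^16 kg.
ρ_w = 1000 kg m⁻³, so water volume = 1.509×10^16 / 1000 = 1.509×10^13 m³.
Δh = 1.509×10^13 / 3.58×10^14 = 0.0422 m = 42.2 mm.

≈ 42.2 mm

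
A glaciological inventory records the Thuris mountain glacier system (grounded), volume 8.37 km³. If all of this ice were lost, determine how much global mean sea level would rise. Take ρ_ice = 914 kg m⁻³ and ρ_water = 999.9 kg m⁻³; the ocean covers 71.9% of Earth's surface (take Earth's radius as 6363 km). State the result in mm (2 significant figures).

≈ 0.021 mm

Thuris: 8.37 km³ × (914/999.9) = 7.651 km³ of water.
Spread over 3.66×10^14 m² of ocean, Δh = 7.651×10^9 / 3.66×10^14 = 2.09×10^-5 m = 0.021 mm.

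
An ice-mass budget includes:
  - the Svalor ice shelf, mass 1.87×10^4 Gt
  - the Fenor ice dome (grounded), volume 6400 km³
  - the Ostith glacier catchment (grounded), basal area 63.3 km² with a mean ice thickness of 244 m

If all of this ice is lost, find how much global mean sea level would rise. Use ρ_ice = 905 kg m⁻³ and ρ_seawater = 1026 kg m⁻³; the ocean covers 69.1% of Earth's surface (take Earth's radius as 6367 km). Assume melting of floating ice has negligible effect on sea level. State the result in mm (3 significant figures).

≈ 16.1 mm

The Svalor ice shelf is floating and already displaces its own weight of water, so its melt adds essentially nothing to sea level.
Fenor: 6400 km³ × (905/1026) = 5645 km³ of water.
Ostith: ice volume = 63.3 km² × 244 m = 15.45 km³; 15.45 × (905/1026) = 13.62 km³ of water.
Total added water ≈ 5.659×10^12 m³ over 3.52×10^14 m² → Δh = 0.0161 m = 16.1 mm.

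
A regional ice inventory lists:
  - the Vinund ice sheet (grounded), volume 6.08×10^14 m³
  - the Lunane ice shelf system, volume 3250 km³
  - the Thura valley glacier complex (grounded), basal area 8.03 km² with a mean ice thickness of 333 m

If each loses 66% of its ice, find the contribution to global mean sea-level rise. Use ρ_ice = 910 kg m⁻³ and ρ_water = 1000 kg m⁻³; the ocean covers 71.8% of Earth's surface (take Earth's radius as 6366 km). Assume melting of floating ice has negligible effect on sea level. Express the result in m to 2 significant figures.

Vinund: 0.66 × 6.08×10^14 m³ × (910/1000) = 3.652×10^14 m³ of water.
The Lunane ice shelf system is floating and already displaces its own weight of water, so its melt adds essentially nothing to sea level.
Thura: ice volume = 8.03 km² × 333 m = 2.674 km³; 0.66 × 2.674 × (910/1000) = 1.606 km³ of water.
Total added water ≈ 3.652×10^14 m³ over 3.66×10^14 m² → Δh = 0.999 m.

≈ 1.0 m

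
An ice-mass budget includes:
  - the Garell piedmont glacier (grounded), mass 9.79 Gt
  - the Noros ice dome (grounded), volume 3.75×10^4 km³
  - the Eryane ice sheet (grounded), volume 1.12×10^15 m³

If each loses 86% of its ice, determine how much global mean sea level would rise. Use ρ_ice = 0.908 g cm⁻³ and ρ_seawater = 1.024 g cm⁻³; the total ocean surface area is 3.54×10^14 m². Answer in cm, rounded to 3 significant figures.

≈ 249 cm

Garell: 0.86 × 9.79 Gt = 8.419×10^12 kg; dividing by ρ_w = 1.024 g cm⁻³ = 1024 kg m⁻³ gives 8.222×10^9 m³ of water.
Noros: 0.86 × 3.75×10^4 km³ × (908/1024) = 2.860×10^4 km³ of water.
Eryane: 0.86 × 1.12×10^15 m³ × (908/1024) = 8.541×10^14 m³ of water.
Total added water ≈ 8.827×10^14 m³ over 3.54×10^14 m² → Δh = 2.49 m = 249 cm.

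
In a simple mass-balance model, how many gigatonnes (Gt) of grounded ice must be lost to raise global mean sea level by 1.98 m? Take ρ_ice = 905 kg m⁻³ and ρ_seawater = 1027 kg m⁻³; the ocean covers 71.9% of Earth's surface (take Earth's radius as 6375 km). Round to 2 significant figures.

Required water volume = Δh × A = 1.98 m × 3.67×10^14 m² = 7.271×10^14 m³.
ρ_w = 1027 kg m⁻³, so the mass of water = 7.271×10^14 m³ × 1027 kg m⁻³ = 7.467×10^17 kg = 7.5×10^5 Gt (and the same mass of ice, by conservation).

≈ 7.5×10^5 Gt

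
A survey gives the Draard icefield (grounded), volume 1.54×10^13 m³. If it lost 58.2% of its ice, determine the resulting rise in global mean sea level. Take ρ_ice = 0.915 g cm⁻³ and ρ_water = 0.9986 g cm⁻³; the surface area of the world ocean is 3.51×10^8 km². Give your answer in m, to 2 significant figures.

≈ 0.023 m

Draard: 0.582 × 1.54×10^13 m³ × (915/998.6) = 8.212×10^12 m³ of water.
Spread over 3.51×10^14 m² of ocean, Δh = 8.212×10^12 / 3.51×10^14 = 0.0234 m.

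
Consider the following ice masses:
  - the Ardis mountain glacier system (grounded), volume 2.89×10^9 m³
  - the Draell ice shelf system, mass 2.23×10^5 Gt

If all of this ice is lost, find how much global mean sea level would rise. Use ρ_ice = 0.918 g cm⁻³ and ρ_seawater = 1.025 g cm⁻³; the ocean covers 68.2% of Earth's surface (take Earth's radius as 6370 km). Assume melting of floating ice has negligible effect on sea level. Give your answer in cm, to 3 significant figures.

Ardis: 2.89×10^9 m³ × (918/1025) = 2.588×10^9 m³ of water.
The Draell ice shelf system is floating and already displaces its own weight of water, so its melt adds essentially nothing to sea level.
Total added water ≈ 2.588×10^9 m³ over 3.48×10^14 m² → Δh = 7.44×10^-6 m = 7.44×10^-4 cm.

≈ 7.44×10^-4 cm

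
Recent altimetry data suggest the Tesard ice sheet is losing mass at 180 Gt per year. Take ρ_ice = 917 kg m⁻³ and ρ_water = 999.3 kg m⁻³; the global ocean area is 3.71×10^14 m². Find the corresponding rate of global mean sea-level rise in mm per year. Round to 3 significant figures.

ρ_w = 999.3 kg m⁻³. Annual water volume added = 180 Gt / ρ_w = 1.800×10^14 kg / 999.3 kg m⁻³ = 1.801×10^11 m³.
Δh per year = 1.801×10^11 / 3.71×10^14 = 4.86×10^-4 m = 0.486 mm.

≈ 0.486 mm/yr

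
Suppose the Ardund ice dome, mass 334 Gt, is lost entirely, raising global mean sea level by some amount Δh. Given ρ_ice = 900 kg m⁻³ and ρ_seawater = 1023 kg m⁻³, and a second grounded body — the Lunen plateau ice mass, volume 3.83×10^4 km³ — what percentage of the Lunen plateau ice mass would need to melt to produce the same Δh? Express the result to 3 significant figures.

Equal sea-level rise means equal mass of meltwater, i.e. equal mass of ice lost.
Ice mass of Ardund: 3.340×10^14 kg; ice mass of Lunen: 3.447×10^16 kg.
Fraction required = 3.340×10^14 / 3.447×10^16 = 9.69×10^-3 → 0.969 %.

≈ 0.969 %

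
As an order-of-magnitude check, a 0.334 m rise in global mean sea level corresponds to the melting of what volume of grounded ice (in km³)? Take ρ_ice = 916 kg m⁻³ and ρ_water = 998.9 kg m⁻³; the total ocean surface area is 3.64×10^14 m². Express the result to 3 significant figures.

≈ 1.33×10^5 km³

Required water volume = Δh × A = 0.334 m × 3.64×10^14 m² = 1.216×10^14 m³ = 1.216×10^5 km³.
Ice volume = water volume × ρ_w/ρ_ice = 1.216×10^5 × 998.9/916 = 1.33×10^5 km³.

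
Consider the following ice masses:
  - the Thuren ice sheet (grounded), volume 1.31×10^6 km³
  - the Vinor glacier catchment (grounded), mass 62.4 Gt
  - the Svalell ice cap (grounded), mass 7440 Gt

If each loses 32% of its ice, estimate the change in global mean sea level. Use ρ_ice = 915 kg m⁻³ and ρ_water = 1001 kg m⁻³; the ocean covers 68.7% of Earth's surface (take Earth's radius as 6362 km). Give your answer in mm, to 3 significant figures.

Thuren: 0.32 × 1.31×10^6 km³ × (915/1001) = 3.832×10^5 km³ of water.
Vinor: 0.32 × 62.4 Gt = 1.997×10^13 kg; dividing by ρ_w = 1001 kg m⁻³ gives 1.995×10^10 m³ of water.
Svalell: 0.32 × 7440 Gt = 2.381×10^15 kg; dividing by ρ_w = 1001 kg m⁻³ gives 2.378×10^12 m³ of water.
Total added water ≈ 3.856×10^14 m³ over 3.49×10^14 m² → Δh = 1.10 m = 1100 mm.

≈ 1100 mm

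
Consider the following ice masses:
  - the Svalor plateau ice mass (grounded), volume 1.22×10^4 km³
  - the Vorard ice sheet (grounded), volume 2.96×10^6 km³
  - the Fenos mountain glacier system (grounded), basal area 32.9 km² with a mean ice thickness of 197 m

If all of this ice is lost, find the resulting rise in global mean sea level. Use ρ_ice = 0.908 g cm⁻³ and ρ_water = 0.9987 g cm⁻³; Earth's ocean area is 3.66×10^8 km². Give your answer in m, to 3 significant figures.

Svalor: 1.22×10^4 km³ × (908/998.7) = 1.109×10^4 km³ of water.
Vorard: 2.96×10^6 km³ × (908/998.7) = 2.691×10^6 km³ of water.
Fenos: ice volume = 32.9 km² × 197 m = 6.481 km³; 6.481 × (908/998.7) = 5.893 km³ of water.
Total added water ≈ 2.702×10^15 m³ over 3.66×10^14 m² → Δh = 7.38 m.

≈ 7.38 m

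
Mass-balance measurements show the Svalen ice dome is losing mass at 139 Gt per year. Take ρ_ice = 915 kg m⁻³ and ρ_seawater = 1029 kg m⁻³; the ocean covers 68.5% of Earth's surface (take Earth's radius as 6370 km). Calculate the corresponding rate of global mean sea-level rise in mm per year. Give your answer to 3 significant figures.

≈ 0.387 mm/yr

ρ_w = 1029 kg m⁻³. Annual water volume added = 139 Gt / ρ_w = 1.390×10^14 kg / 1029 kg m⁻³ = 1.351×10^11 m³.
Δh per year = 1.351×10^11 / 3.49×10^14 = 3.87×10^-4 m = 0.387 mm.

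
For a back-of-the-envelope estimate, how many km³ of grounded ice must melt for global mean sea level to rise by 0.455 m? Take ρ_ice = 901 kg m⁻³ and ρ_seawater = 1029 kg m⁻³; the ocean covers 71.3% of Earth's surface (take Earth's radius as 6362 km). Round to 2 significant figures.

≈ 1.9×10^5 km³

Required water volume = Δh × A = 0.455 m × 3.63×10^14 m² = 1.650×10^14 m³ = 1.650×10^5 km³.
Ice volume = water volume × ρ_w/ρ_ice = 1.650×10^5 × 1029/901 = 1.9×10^5 km³.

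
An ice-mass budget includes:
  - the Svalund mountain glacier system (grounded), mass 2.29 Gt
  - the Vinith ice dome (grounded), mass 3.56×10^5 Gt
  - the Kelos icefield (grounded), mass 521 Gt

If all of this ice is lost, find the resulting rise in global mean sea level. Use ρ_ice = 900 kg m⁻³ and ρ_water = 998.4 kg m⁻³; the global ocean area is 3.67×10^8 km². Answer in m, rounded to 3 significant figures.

≈ 0.973 m

Svalund: 2.29 Gt = 2.290×10^12 kg; dividing by ρ_w = 998.4 kg m⁻³ gives 2.294×10^9 m³ of water.
Vinith: 3.56×10^5 Gt = 3.560×10^17 kg; dividing by ρ_w = 998.4 kg m⁻³ gives 3.566×10^14 m³ of water.
Kelos: 521 Gt = 5.210×10^14 kg; dividing by ρ_w = 998.4 kg m⁻³ gives 5.218×10^11 m³ of water.
Total added water ≈ 3.571×10^14 m³ over 3.67×10^14 m² → Δh = 0.973 m.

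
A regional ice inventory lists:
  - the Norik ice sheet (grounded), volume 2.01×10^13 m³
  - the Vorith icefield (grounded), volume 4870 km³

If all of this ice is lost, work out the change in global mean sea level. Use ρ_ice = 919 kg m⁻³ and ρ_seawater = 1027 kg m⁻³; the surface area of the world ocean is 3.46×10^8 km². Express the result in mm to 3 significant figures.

≈ 64.6 mm

Norik: 2.01×10^13 m³ × (919/1027) = 1.799×10^13 m³ of water.
Vorith: 4870 km³ × (919/1027) = 4358 km³ of water.
Total added water ≈ 2.234×10^13 m³ over 3.46×10^14 m² → Δh = 0.0646 m = 64.6 mm.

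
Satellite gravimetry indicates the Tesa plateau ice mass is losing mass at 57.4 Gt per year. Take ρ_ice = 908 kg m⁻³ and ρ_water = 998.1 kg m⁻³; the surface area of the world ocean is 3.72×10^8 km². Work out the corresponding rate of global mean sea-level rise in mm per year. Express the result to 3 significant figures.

ρ_w = 998.1 kg m⁻³. Annual water volume added = 57.4 Gt / ρ_w = 5.740×10^13 kg / 998.1 kg m⁻³ = 5.751×10^10 m³.
Δh per year = 5.751×10^10 / 3.72×10^14 = 1.55×10^-4 m = 0.155 mm.

≈ 0.155 mm/yr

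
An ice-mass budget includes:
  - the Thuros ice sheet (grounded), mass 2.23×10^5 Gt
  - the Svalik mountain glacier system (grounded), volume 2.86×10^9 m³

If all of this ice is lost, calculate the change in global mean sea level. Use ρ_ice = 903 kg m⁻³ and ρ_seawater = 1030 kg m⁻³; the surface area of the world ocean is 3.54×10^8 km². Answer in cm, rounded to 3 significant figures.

≈ 61.2 cm

Thuros: 2.23×10^5 Gt = 2.230×10^17 kg; dividing by ρ_w = 1030 kg m⁻³ gives 2.165×10^14 m³ of water.
Svalik: 2.86×10^9 m³ × (903/1030) = 2.507×10^9 m³ of water.
Total added water ≈ 2.165×10^14 m³ over 3.54×10^14 m² → Δh = 0.612 m = 61.2 cm.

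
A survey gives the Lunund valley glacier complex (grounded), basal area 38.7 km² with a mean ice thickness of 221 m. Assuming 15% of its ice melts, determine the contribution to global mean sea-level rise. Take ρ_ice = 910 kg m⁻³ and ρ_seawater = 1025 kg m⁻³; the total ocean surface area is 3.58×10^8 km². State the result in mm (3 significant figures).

≈ 3.18×10^-3 mm

Lunund: ice volume = 38.7 km² × 221 m = 8.553 km³; 0.15 × 8.553 × (910/1025) = 1.139 km³ of water.
Spread over 3.58×10^14 m² of ocean, Δh = 1.139×10^9 / 3.58×10^14 = 3.18×10^-6 m = 3.18×10^-3 mm.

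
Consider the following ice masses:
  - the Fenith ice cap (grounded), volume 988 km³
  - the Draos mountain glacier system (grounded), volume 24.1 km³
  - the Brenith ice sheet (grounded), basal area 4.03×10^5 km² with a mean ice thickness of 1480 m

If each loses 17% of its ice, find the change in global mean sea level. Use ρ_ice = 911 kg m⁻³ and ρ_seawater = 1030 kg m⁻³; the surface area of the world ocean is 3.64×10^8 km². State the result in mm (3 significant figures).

Fenith: 0.17 × 988 km³ × (911/1030) = 148.6 km³ of water.
Draos: 0.17 × 24.1 km³ × (911/1030) = 3.624 km³ of water.
Brenith: ice volume = 4.03×10^5 km² × 1480 m = 5.964×10^5 km³; 0.17 × 5.964×10^5 × (911/1030) = 8.968×10^4 km³ of water.
Total added water ≈ 8.983×10^13 m³ over 3.64×10^14 m² → Δh = 0.247 m = 247 mm.

≈ 247 mm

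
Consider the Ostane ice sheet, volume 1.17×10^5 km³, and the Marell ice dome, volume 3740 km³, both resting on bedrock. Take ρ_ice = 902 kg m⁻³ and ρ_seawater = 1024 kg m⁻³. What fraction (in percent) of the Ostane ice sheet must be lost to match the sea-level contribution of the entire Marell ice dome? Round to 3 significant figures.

≈ 3.20 %

Equal sea-level rise means equal mass of meltwater, i.e. equal mass of ice lost.
Ice mass of Marell: 3.373×10^15 kg; ice mass of Ostane: 1.055×10^17 kg.
Fraction required = 3.373×10^15 / 1.055×10^17 = 0.0320 → 3.20 %.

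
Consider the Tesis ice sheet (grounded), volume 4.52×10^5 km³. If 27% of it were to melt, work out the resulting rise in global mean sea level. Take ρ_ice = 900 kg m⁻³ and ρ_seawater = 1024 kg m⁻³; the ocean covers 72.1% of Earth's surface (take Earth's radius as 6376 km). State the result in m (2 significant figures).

Tesis: 0.27 × 4.52×10^5 km³ × (900/1024) = 1.073×10^5 km³ of water.
Spread over 3.68×10^14 m² of ocean, Δh = 1.073×10^14 / 3.68×10^14 = 0.291 m.

≈ 0.29 m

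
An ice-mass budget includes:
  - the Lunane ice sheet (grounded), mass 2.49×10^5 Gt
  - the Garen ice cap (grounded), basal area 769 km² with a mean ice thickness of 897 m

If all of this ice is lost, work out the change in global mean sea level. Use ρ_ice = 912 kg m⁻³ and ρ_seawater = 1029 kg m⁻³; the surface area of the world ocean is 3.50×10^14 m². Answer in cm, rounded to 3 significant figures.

Lunane: 2.49×10^5 Gt = 2.490×10^17 kg; dividing by ρ_w = 1029 kg m⁻³ gives 2.420×10^14 m³ of water.
Garen: ice volume = 769 km² × 897 m = 689.8 km³; 689.8 × (912/1029) = 611.4 km³ of water.
Total added water ≈ 2.426×10^14 m³ over 3.50×10^14 m² → Δh = 0.693 m = 69.3 cm.

≈ 69.3 cm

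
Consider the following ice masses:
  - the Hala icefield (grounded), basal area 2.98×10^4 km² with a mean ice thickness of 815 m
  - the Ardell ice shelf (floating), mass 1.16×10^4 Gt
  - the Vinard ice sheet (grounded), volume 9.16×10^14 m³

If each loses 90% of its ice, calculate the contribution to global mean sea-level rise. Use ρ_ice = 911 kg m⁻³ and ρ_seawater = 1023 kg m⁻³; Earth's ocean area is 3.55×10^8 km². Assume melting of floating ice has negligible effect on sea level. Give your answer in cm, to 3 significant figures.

Hala: ice volume = 2.98×10^4 km² × 815 m = 2.429×10^4 km³; 0.9 × 2.429×10^4 × (911/1023) = 1.947×10^4 km³ of water.
The Ardell ice shelf is floating and already displaces its own weight of water, so its melt adds essentially nothing to sea level.
Vinard: 0.9 × 9.16×10^14 m³ × (911/1023) = 7.341×10^14 m³ of water.
Total added water ≈ 7.536×10^14 m³ over 3.55×10^14 m² → Δh = 2.12 m = 212 cm.

≈ 212 cm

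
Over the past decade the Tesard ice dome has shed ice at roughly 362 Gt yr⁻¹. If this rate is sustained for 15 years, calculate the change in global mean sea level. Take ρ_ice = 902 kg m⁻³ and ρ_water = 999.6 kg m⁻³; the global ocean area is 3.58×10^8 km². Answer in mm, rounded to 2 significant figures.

≈ 15 mm

Total mass lost = 362 Gt/yr × 15 yr = 5430 Gt = 5.430×10^15 kg.
ρ_w = 999.6 kg m⁻³, so water volume = 5.430×10^15 / 999.6 = 5.432×10^12 m³.
Δh = 5.432×10^12 / 3.58×10^14 = 0.0152 m = 15 mm.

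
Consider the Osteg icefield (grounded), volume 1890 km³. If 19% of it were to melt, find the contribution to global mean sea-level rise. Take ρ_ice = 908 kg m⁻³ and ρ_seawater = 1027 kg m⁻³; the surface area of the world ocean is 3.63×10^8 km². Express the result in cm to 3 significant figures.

≈ 0.0875 cm

Osteg: 0.19 × 1890 km³ × (908/1027) = 317.5 km³ of water.
Spread over 3.63×10^14 m² of ocean, Δh = 3.175×10^11 / 3.63×10^14 = 8.75×10^-4 m = 0.0875 cm.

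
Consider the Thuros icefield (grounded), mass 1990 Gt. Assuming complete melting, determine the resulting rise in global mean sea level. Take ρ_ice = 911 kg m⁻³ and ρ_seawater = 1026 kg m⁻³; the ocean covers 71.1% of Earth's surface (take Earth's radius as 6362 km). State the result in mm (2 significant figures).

≈ 5.4 mm

Thuros: 1990 Gt = 1.990×10^15 kg; dividing by ρ_w = 1026 kg m⁻³ gives 1.940×10^12 m³ of water.
Spread over 3.62×10^14 m² of ocean, Δh = 1.940×10^12 / 3.62×10^14 = 5.36×10^-3 m = 5.4 mm.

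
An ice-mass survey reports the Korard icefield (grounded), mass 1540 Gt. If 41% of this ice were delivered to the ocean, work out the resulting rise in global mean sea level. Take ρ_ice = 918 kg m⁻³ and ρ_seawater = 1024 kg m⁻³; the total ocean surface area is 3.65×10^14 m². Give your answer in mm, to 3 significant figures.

≈ 1.69 mm

Korard: 0.41 × 1540 Gt = 6.314×10^14 kg; dividing by ρ_w = 1024 kg m⁻³ gives 6.166×10^11 m³ of water.
Spread over 3.65×10^14 m² of ocean, Δh = 6.166×10^11 / 3.65×10^14 = 1.69×10^-3 m = 1.69 mm.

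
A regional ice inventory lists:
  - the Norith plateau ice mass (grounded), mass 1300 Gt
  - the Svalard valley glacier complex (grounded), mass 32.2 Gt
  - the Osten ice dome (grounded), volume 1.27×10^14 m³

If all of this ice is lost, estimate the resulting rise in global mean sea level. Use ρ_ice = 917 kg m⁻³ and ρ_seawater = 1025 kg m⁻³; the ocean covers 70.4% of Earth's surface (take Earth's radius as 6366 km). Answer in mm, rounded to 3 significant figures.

≈ 321 mm

Norith: 1300 Gt = 1.300×10^15 kg; dividing by ρ_w = 1025 kg m⁻³ gives 1.268×10^12 m³ of water.
Svalard: 32.2 Gt = 3.220×10^13 kg; dividing by ρ_w = 1025 kg m⁻³ gives 3.141×10^10 m³ of water.
Osten: 1.27×10^14 m³ × (917/1025) = 1.136×10^14 m³ of water.
Total added water ≈ 1.149×10^14 m³ over 3.59×10^14 m² → Δh = 0.321 m = 321 mm.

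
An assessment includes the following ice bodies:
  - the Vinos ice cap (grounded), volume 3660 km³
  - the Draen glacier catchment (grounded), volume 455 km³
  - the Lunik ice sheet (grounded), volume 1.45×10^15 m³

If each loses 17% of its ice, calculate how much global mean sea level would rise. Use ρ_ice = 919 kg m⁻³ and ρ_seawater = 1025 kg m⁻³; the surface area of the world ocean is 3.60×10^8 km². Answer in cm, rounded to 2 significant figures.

≈ 62 cm

Vinos: 0.17 × 3660 km³ × (919/1025) = 557.9 km³ of water.
Draen: 0.17 × 455 km³ × (919/1025) = 69.35 km³ of water.
Lunik: 0.17 × 1.45×10^15 m³ × (919/1025) = 2.210×10^14 m³ of water.
Total added water ≈ 2.216×10^14 m³ over 3.60×10^14 m² → Δh = 0.616 m = 62 cm.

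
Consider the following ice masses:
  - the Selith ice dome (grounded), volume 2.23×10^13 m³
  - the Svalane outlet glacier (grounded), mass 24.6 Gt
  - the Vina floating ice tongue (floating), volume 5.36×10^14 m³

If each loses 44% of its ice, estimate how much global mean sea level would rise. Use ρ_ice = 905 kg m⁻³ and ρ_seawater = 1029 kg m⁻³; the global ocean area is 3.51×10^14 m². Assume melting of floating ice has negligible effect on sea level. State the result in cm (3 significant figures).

≈ 2.46 cm

Selith: 0.44 × 2.23×10^13 m³ × (905/1029) = 8.630×10^12 m³ of water.
Svalane: 0.44 × 24.6 Gt = 1.082×10^13 kg; dividing by ρ_w = 1029 kg m⁻³ gives 1.052×10^10 m³ of water.
The Vina floating ice tongue is floating and already displaces its own weight of water, so its melt adds essentially nothing to sea level.
Total added water ≈ 8.640×10^12 m³ over 3.51×10^14 m² → Δh = 0.0246 m = 2.46 cm.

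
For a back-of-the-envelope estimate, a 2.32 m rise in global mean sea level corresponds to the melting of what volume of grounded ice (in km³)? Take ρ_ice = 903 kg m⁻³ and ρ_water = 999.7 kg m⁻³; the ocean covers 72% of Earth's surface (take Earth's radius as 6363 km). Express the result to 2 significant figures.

≈ 9.4×10^5 km³

Required water volume = Δh × A = 2.32 m × 3.66×10^14 m² = 8.499×10^14 m³ = 8.499×10^5 km³.
Ice volume = water volume × ρ_w/ρ_ice = 8.499×10^5 × 999.7/903 = 9.4×10^5 km³.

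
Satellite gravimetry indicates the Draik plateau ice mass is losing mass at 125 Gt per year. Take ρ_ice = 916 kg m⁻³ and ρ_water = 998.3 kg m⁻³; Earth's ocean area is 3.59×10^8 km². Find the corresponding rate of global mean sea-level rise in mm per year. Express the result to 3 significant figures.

≈ 0.349 mm/yr

ρ_w = 998.3 kg m⁻³. Annual water volume added = 125 Gt / ρ_w = 1.250×10^14 kg / 998.3 kg m⁻³ = 1.252×10^11 m³.
Δh per year = 1.252×10^11 / 3.59×10^14 = 3.49×10^-4 m = 0.349 mm.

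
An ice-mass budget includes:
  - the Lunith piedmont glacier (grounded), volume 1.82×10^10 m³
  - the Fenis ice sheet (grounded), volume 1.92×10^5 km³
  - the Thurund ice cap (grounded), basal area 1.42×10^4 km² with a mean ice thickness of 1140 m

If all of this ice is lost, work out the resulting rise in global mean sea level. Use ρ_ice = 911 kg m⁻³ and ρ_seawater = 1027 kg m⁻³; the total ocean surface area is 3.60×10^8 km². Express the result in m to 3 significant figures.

≈ 0.513 m

Lunith: 1.82×10^10 m³ × (911/1027) = 1.614×10^10 m³ of water.
Fenis: 1.92×10^5 km³ × (911/1027) = 1.703×10^5 km³ of water.
Thurund: ice volume = 1.42×10^4 km² × 1140 m = 1.619×10^4 km³; 1.619×10^4 × (911/1027) = 1.436×10^4 km³ of water.
Total added water ≈ 1.847×10^14 m³ over 3.60×10^14 m² → Δh = 0.513 m.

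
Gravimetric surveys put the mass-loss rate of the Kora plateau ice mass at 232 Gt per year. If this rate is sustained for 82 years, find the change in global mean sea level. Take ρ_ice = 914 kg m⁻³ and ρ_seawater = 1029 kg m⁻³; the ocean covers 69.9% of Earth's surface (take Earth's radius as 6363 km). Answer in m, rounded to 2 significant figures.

Total mass lost = 232 Gt/yr × 82 yr = 1.902×10^4 Gt = 1.902×10^16 kg.
ρ_w = 1029 kg m⁻³, so water volume = 1.902×10^16 / 1029 = 1.849×10^13 m³.
Δh = 1.849×10^13 / 3.56×10^14 = 0.0520 m.

≈ 0.052 m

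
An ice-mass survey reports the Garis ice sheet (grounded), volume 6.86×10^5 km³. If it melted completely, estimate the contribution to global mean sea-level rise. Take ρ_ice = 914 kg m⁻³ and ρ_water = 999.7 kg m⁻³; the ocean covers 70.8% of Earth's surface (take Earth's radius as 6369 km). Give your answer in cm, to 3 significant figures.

≈ 174 cm

Garis: 6.86×10^5 km³ × (914/999.7) = 6.272×10^5 km³ of water.
Spread over 3.61×10^14 m² of ocean, Δh = 6.272×10^14 / 3.61×10^14 = 1.74 m = 174 cm.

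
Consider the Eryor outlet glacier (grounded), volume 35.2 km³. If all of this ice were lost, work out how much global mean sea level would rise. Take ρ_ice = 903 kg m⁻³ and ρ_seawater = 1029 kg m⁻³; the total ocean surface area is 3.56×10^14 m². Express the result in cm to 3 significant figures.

≈ 8.68×10^-3 cm

Eryor: 35.2 km³ × (903/1029) = 30.89 km³ of water.
Spread over 3.56×10^14 m² of ocean, Δh = 3.089×10^10 / 3.56×10^14 = 8.68×10^-5 m = 8.68×10^-3 cm.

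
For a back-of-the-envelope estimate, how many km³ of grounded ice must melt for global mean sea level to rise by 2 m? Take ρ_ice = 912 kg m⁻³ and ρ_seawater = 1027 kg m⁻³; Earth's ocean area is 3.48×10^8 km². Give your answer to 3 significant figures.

≈ 7.84×10^5 km³

Required water volume = Δh × A = 2 m × 3.48×10^14 m² = 6.960×10^14 m³ = 6.960×10^5 km³.
Ice volume = water volume × ρ_w/ρ_ice = 6.960×10^5 × 1027/912 = 7.84×10^5 km³.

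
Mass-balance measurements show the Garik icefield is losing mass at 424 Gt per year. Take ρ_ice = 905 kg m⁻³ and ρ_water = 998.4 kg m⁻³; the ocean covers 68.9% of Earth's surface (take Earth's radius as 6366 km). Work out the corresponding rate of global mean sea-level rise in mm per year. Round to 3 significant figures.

ρ_w = 998.4 kg m⁻³. Annual water volume added = 424 Gt / ρ_w = 4.240×10^14 kg / 998.4 kg m⁻³ = 4.247×10^11 m³.
Δh per year = 4.247×10^11 / 3.51×10^14 = 1.21×10^-3 m = 1.21 mm.

≈ 1.21 mm/yr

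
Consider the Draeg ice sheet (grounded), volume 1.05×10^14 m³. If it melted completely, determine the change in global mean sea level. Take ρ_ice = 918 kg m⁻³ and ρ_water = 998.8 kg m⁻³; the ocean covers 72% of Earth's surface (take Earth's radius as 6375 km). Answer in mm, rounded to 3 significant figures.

Draeg: 1.05×10^14 m³ × (918/998.8) = 9.651×10^13 m³ of water.
Spread over 3.68×10^14 m² of ocean, Δh = 9.651×10^13 / 3.68×10^14 = 0.262 m = 262 mm.

≈ 262 mm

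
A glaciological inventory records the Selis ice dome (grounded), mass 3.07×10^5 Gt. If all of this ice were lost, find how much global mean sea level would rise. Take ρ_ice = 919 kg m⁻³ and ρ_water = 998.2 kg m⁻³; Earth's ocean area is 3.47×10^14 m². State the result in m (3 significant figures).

Selis: 3.07×10^5 Gt = 3.070×10^17 kg; dividing by ρ_w = 998.2 kg m⁻³ gives 3.076×10^14 m³ of water.
Spread over 3.47×10^14 m² of ocean, Δh = 3.076×10^14 / 3.47×10^14 = 0.886 m.

≈ 0.886 m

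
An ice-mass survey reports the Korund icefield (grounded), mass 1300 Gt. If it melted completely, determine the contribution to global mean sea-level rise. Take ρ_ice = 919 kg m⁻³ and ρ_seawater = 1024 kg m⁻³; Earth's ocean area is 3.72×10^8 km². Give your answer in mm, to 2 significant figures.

Korund: 1300 Gt = 1.300×10^15 kg; dividing by ρ_w = 1024 kg m⁻³ gives 1.270×10^12 m³ of water.
Spread over 3.72×10^14 m² of ocean, Δh = 1.270×10^12 / 3.72×10^14 = 3.41×10^-3 m = 3.4 mm.

≈ 3.4 mm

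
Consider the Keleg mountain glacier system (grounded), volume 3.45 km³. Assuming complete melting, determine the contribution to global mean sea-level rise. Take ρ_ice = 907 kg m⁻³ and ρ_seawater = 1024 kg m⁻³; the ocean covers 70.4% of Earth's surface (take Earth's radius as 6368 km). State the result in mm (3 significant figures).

≈ 8.52×10^-3 mm

Keleg: 3.45 km³ × (907/1024) = 3.056 km³ of water.
Spread over 3.59×10^14 m² of ocean, Δh = 3.056×10^9 / 3.59×10^14 = 8.52×10^-6 m = 8.52×10^-3 mm.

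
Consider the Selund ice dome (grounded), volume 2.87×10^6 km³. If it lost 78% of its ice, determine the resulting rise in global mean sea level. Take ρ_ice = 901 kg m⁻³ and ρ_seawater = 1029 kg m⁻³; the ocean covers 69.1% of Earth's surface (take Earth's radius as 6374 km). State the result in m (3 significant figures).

Selund: 0.78 × 2.87×10^6 km³ × (901/1029) = 1.960×10^6 km³ of water.
Spread over 3.53×10^14 m² of ocean, Δh = 1.960×10^15 / 3.53×10^14 = 5.56 m.

≈ 5.56 m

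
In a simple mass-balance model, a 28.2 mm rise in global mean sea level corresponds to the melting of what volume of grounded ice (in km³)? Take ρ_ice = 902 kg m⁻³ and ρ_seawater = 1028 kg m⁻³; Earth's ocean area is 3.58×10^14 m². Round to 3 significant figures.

Required water volume = Δh × A = 0.0282 m × 3.58×10^14 m² = 1.010×10^13 m³ = 1.010×10^4 km³.
Ice volume = water volume × ρ_w/ρ_ice = 1.010×10^4 × 1028/902 = 1.15×10^4 km³.

≈ 1.15×10^4 km³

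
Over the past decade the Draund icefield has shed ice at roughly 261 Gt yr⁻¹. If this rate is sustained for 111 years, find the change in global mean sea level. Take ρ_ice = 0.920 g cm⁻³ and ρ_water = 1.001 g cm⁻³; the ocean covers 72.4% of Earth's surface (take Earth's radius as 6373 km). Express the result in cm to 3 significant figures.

Total mass lost = 261 Gt/yr × 111 yr = 2.897×10^4 Gt = 2.897×10^16 kg.
ρ_w = 1.001 g cm⁻³ = 1001 kg m⁻³, so water volume = 2.897×10^16 / 1001 = 2.894×10^13 m³.
Δh = 2.894×10^13 / 3.70×10^14 = 0.0783 m = 7.83 cm.

≈ 7.83 cm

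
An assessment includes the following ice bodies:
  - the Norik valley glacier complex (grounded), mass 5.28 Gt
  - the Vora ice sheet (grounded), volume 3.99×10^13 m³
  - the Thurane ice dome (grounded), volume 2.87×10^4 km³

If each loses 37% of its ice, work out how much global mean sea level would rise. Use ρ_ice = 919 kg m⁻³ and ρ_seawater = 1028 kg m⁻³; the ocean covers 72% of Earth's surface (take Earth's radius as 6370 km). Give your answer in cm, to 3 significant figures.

≈ 6.18 cm

Norik: 0.37 × 5.28 Gt = 1.954×10^12 kg; dividing by ρ_w = 1028 kg m⁻³ gives 1.900×10^9 m³ of water.
Vora: 0.37 × 3.99×10^13 m³ × (919/1028) = 1.320×10^13 m³ of water.
Thurane: 0.37 × 2.87×10^4 km³ × (919/1028) = 9493 km³ of water.
Total added water ≈ 2.269×10^13 m³ over 3.67×10^14 m² → Δh = 0.0618 m = 6.18 cm.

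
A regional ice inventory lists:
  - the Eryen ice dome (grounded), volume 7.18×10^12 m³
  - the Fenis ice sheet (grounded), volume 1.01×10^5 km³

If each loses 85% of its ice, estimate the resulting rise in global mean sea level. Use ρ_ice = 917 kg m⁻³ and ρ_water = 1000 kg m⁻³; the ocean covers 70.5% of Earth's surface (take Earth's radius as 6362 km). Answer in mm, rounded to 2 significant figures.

Eryen: 0.85 × 7.18×10^12 m³ × (917/1000) = 5.596×10^12 m³ of water.
Fenis: 0.85 × 1.01×10^5 km³ × (917/1000) = 7.872×10^4 km³ of water.
Total added water ≈ 8.432×10^13 m³ over 3.59×10^14 m² → Δh = 0.235 m = 240 mm.

≈ 240 mm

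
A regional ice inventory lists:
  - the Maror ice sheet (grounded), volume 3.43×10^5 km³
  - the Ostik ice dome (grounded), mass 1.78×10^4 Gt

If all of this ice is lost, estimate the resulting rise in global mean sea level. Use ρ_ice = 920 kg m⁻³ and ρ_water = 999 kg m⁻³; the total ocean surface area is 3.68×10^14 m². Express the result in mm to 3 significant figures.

Maror: 3.43×10^5 km³ × (920/999) = 3.159×10^5 km³ of water.
Ostik: 1.78×10^4 Gt = 1.780×10^16 kg; dividing by ρ_w = 999 kg m⁻³ gives 1.782×10^13 m³ of water.
Total added water ≈ 3.337×10^14 m³ over 3.68×10^14 m² → Δh = 0.907 m = 907 mm.

≈ 907 mm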